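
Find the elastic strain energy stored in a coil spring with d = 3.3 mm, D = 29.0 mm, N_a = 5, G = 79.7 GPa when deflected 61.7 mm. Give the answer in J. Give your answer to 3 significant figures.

18.4 J

k = Gd⁴/(8D³N_a) = (79.7×10³)(3.3⁴)/(8·29.0³·5) = 9.6886 N/mm
U = ½kδ² = 0.5 × 9.6886 × 61.7² = 18442 N·mm = 18.442 J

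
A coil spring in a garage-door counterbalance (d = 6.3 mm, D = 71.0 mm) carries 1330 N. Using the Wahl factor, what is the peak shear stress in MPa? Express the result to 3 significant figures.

Spring index C = D/d = 71.0/6.3 = 11.2698
K_W = (4C−1)/(4C−4) + 0.615/C = 44.079/41.079 + 0.0546 = 1.1276
τ₀ = 8FD/(πd³) = 8·1330·71.0/(π·6.3³) = 755440/785.55 = 961.68 MPa
τ_max = K·τ₀ = 1.1276 × 961.68 = 1084.4 MPa

1080 MPa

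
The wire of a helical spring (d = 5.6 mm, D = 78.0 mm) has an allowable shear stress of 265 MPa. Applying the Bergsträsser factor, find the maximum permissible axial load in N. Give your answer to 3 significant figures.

214 N

C = D/d = 78.0/5.6 = 13.9286
K_B = (4C+2)/(4C−3) = 57.714/52.714 = 1.0949
τ_max = K·8FD/(πd³) → F_max = τ_allow·πd³/(8DK)
F_max = 265·π·5.6³/(8·78.0·1.0949) = 1.462e+05/683.19 = 214 N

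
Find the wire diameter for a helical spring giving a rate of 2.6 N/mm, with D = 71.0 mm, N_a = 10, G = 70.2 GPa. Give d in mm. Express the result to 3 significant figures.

d = (8D³N_a·k / G)^(1/4) = (8·71.0³·10·2.6 / (70.2×10³))^0.25
  = (1060.5)^0.25 = 5.7066 mm

5.71 mm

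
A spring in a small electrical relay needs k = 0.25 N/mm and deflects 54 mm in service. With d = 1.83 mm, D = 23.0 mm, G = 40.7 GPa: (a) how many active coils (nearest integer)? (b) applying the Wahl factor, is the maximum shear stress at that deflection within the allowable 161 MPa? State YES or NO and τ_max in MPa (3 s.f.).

(a) 19 coils; (b) YES, τ_max = 142 MPa

N_a = Gd⁴/(8D³k) = (40.7×10³)(1.83⁴)/(8·23.0³·0.25) = 18.76 → N_a = 19
Actual rate k = Gd⁴/(8D³·19) = 0.24682 N/mm
Working load F = kδ = 0.24682·54 = 13.328 N
C = 23.0/1.83 = 12.5683; K_W = (4C−1)/(4C−4)+0.615/C = 1.1138
τ_max = K_W·8FD/(πd³) = 1.1138·127.37 = 141.86 MPa
τ_max ≤ 161 MPa → acceptable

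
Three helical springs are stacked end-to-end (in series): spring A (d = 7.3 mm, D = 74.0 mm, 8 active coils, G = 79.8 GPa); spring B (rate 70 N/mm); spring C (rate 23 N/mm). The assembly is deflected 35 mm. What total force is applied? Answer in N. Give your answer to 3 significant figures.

203 N

k_A = Gd⁴/(8D³N_a) = (79.8×10³)(7.3⁴)/(8·74.0³·8) = 8.7381 N/mm
Series: 1/k_eq = 1/8.7381 + 1/70 + 1/23 = 0.1722; k_eq = 5.807 N/mm
F = k_eq·δ = 5.807·35 = 203.25 N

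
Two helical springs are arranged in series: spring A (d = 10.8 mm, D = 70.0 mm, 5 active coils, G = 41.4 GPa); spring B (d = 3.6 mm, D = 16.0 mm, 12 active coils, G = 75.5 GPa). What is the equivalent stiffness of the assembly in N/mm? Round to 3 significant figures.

18.1 N/mm

k_A = Gd⁴/(8D³N_a) = (41.4×10³)(10.8⁴)/(8·70.0³·5) = 41.053 N/mm
k_B = Gd⁴/(8D³N_a) = (75.5×10³)(3.6⁴)/(8·16.0³·12) = 32.25 N/mm
Series: 1/k_eq = 1/41.053 + 1/32.25 = 0.055367; k_eq = 18.061 N/mm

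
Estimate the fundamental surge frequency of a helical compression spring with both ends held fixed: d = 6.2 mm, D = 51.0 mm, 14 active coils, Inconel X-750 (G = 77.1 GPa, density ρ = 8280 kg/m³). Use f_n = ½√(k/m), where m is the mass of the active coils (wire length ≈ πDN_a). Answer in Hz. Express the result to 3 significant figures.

k = Gd⁴/(8D³N_a) = (77.1×10³)(6.2⁴)/(8·51.0³·14) = 7.6682 N/mm = 7668.2 N/m
Wire length L = πDN_a = π·51.0·14 = 2243.1 mm
m = ρ·(πd²/4)·L = 8280 × 30.191×10⁻⁶ m² × 2.2431 m = 0.56073 kg
f_n = ½√(k/m) = 0.5·√(7668.2/0.56073) = 0.5·√(13675) = 58.471 Hz

58.5 Hz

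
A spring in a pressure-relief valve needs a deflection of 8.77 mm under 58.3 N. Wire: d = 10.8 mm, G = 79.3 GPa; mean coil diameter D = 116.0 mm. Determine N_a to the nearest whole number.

Required rate k = F/δ = 58.3/8.77 = 6.6477 N/mm
N_a = Gd⁴/(8D³k) = (79.3×10³ × 10.8⁴)/(8 × 116.0³ × 6.6477)
    = 1.07887e+09 / 8.30105e+07 = 13 → 13 coils

13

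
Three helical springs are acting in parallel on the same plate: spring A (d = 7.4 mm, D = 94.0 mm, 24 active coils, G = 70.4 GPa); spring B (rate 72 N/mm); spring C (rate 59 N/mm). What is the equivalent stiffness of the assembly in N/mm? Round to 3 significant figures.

k_A = Gd⁴/(8D³N_a) = (70.4×10³)(7.4⁴)/(8·94.0³·24) = 1.3238 N/mm
Parallel: k_eq = 1.3238 + 72 + 59 = 132.32 N/mm

132 N/mm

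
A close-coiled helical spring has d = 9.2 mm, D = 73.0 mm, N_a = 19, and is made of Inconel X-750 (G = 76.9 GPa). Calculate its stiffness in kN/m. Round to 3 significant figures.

k = Gd⁴/(8D³N_a) = (76.9×10³ × 9.2⁴) / (8 × 73.0³ × 19)
  = 5.50906e+08 / 5.91306e+07 = 9.3168 N/mm

9.32 kN/m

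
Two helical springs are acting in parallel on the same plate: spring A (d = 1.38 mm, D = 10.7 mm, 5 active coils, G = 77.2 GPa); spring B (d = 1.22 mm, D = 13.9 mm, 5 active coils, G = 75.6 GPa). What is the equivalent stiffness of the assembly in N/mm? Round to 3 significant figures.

k_A = Gd⁴/(8D³N_a) = (77.2×10³)(1.38⁴)/(8·10.7³·5) = 5.7138 N/mm
k_B = Gd⁴/(8D³N_a) = (75.6×10³)(1.22⁴)/(8·13.9³·5) = 1.559 N/mm
Parallel: k_eq = 5.7138 + 1.559 = 7.2728 N/mm

7.27 N/mm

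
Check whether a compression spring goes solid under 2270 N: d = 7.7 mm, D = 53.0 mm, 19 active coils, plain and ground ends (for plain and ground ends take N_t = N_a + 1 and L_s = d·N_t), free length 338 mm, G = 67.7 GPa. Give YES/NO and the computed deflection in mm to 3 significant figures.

YES, δ = 216 mm

k = Gd⁴/(8D³N_a) = (67.7×10³)(7.7⁴)/(8·53.0³·19) = 10.517 N/mm
N_t = 20; L_s = 7.7·20 = 154 mm; δ_solid = L₀ − L_s = 338 − 154 = 184 mm
δ = F/k = 2270/10.517 = 215.85 mm
δ ≥ δ_solid → spring goes solid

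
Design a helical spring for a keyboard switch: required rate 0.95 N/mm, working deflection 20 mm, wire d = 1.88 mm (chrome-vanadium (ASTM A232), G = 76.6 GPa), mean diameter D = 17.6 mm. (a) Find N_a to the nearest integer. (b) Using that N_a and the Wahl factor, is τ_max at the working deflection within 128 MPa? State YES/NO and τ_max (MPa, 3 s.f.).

(a) 23 coils; (b) NO, τ_max = 149 MPa

N_a = Gd⁴/(8D³k) = (76.6×10³)(1.88⁴)/(8·17.6³·0.95) = 23.09 → N_a = 23
Actual rate k = Gd⁴/(8D³·23) = 0.9539 N/mm
Working load F = kδ = 0.9539·20 = 19.078 N
C = 17.6/1.88 = 9.3617; K_W = (4C−1)/(4C−4)+0.615/C = 1.1554
τ_max = K_W·8FD/(πd³) = 1.1554·128.68 = 148.68 MPa
τ_max > 128 MPa → exceeds allowable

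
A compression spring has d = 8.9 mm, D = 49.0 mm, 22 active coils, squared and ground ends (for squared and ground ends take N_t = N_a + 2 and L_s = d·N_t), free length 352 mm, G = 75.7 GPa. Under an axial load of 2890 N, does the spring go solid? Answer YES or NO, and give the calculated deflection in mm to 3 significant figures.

k = Gd⁴/(8D³N_a) = (75.7×10³)(8.9⁴)/(8·49.0³·22) = 22.938 N/mm
N_t = 24; L_s = 8.9·24 = 213.6 mm; δ_solid = L₀ − L_s = 352 − 213.6 = 138.4 mm
δ = F/k = 2890/22.938 = 125.99 mm
δ < δ_solid → spring does not go solid

NO, δ = 126 mm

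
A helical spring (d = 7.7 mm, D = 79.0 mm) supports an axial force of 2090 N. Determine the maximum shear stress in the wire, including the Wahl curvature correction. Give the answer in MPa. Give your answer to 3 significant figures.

1050 MPa

Spring index C = D/d = 79.0/7.7 = 10.2597
K_W = (4C−1)/(4C−4) + 0.615/C = 40.039/37.039 + 0.0599 = 1.1409
τ₀ = 8FD/(πd³) = 8·2090·79.0/(π·7.7³) = 1.32088e+06/1434.2 = 920.96 MPa
τ_max = K·τ₀ = 1.1409 × 920.96 = 1050.8 MPa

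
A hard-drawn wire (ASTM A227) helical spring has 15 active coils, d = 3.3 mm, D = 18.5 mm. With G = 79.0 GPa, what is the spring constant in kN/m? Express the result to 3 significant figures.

k = Gd⁴/(8D³N_a) = (79.0×10³ × 3.3⁴) / (8 × 18.5³ × 15)
  = 9.36878e+06 / 759795 = 12.331 N/mm

12.3 kN/m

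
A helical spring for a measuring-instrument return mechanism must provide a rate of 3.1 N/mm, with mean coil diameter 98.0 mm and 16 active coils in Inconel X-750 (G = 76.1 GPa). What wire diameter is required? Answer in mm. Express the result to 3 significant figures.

d = (8D³N_a·k / G)^(1/4) = (8·98.0³·16·3.1 / (76.1×10³))^0.25
  = (4907.6)^0.25 = 8.3698 mm

8.37 mm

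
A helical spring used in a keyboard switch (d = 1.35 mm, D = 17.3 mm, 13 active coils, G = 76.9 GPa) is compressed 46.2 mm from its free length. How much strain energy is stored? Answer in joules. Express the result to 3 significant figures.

0.506 J

k = Gd⁴/(8D³N_a) = (76.9×10³)(1.35⁴)/(8·17.3³·13) = 0.47434 N/mm
U = ½kδ² = 0.5 × 0.47434 × 46.2² = 506.23 N·mm = 0.50623 J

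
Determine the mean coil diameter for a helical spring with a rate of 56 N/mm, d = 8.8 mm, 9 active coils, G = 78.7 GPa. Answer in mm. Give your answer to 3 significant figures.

D = (Gd⁴/(8N_a·k))^(1/3) = (78.7×10³·8.8⁴/(8·9·56))^(1/3)
  = (117054)^(1/3) = 48.9172 mm

48.9 mm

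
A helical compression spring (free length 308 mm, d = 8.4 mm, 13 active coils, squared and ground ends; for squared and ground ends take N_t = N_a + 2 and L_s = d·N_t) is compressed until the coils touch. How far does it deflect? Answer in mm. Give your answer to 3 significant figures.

182 mm

N_t = 15; L_s = 8.4·15 = 126 mm
δ_solid = L₀ − L_s = 308 − 126 = 182 mm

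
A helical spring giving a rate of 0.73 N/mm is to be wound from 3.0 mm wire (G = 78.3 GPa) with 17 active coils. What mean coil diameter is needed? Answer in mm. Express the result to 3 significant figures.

D = (Gd⁴/(8N_a·k))^(1/3) = (78.3×10³·3.0⁴/(8·17·0.73))^(1/3)
  = (63883)^(1/3) = 39.9756 mm

40.0 mm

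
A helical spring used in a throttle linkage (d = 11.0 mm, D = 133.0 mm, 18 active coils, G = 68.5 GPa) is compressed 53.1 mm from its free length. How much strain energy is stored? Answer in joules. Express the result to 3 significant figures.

k = Gd⁴/(8D³N_a) = (68.5×10³)(11.0⁴)/(8·133.0³·18) = 2.9604 N/mm
U = ½kδ² = 0.5 × 2.9604 × 53.1² = 4173.5 N·mm = 4.1735 J

4.17 J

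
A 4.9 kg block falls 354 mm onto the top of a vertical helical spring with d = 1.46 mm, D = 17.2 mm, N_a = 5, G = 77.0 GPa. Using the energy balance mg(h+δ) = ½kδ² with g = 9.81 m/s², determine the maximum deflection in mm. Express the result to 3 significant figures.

k = Gd⁴/(8D³N_a) = (77.0×10³)(1.46⁴)/(8·17.2³·5) = 1.7189 N/mm
W = mg = 4.9 × 9.81 = 48.069 N
½kδ² − Wδ − Wh = 0 → δ = (W + √(W² + 2kWh))/k
δ = (48.069 + √(2310.6 + 58499.9))/1.7189 = (48.069 + 246.6)/1.7189 = 171.43 mm

171 mm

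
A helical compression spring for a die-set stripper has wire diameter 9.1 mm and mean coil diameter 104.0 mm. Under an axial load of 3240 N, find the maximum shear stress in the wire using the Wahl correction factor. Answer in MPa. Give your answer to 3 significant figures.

Spring index C = D/d = 104.0/9.1 = 11.4286
K_W = (4C−1)/(4C−4) + 0.615/C = 44.714/41.714 + 0.0538 = 1.1257
τ₀ = 8FD/(πd³) = 8·3240·104.0/(π·9.1³) = 2.69568e+06/2367.4 = 1138.7 MPa
τ_max = K·τ₀ = 1.1257 × 1138.7 = 1281.8 MPa

1280 MPa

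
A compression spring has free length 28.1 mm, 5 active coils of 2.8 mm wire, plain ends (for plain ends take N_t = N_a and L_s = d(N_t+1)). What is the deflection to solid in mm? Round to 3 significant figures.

N_t = 5; L_s = 2.8·6 = 16.8 mm
δ_solid = L₀ − L_s = 28.1 − 16.8 = 11.3 mm

11.3 mm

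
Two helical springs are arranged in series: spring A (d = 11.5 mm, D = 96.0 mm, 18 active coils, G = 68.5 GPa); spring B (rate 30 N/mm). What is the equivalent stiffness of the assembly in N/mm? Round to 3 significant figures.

7.16 N/mm

k_A = Gd⁴/(8D³N_a) = (68.5×10³)(11.5⁴)/(8·96.0³·18) = 9.4039 N/mm
Series: 1/k_eq = 1/9.4039 + 1/30 = 0.13967; k_eq = 7.1596 N/mm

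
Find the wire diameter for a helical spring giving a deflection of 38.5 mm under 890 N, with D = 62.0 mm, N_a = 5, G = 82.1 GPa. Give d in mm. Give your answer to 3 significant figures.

7.20 mm

Required rate k = F/δ = 890/38.5 = 23.117 N/mm
d = (8D³N_a·k / G)^(1/4) = (8·62.0³·5·23.117 / (82.1×10³))^0.25
  = (2684.2)^0.25 = 7.1979 mm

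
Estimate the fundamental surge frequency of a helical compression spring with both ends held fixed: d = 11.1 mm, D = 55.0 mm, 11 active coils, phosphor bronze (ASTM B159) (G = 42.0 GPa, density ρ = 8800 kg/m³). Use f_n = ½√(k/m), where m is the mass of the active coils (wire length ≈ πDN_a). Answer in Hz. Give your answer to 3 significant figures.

82.0 Hz

k = Gd⁴/(8D³N_a) = (42.0×10³)(11.1⁴)/(8·55.0³·11) = 43.548 N/mm = 43548 N/m
Wire length L = πDN_a = π·55.0·11 = 1900.7 mm
m = ρ·(πd²/4)·L = 8800 × 96.769×10⁻⁶ m² × 1.9007 m = 1.6185 kg
f_n = ½√(k/m) = 0.5·√(43548/1.6185) = 0.5·√(26906) = 82.015 Hz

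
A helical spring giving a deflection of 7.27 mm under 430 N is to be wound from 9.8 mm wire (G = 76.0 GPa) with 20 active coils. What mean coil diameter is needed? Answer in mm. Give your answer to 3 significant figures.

Required rate k = F/δ = 430/7.27 = 59.147 N/mm
D = (Gd⁴/(8N_a·k))^(1/3) = (76.0×10³·9.8⁴/(8·20·59.147))^(1/3)
  = (74073.7)^(1/3) = 41.9973 mm

42.0 mm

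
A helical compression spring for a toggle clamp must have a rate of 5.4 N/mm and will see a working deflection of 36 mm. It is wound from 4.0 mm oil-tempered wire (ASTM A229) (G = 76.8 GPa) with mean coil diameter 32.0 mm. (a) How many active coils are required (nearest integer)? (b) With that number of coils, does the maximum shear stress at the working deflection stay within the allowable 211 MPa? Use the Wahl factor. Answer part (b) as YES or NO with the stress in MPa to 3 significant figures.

N_a = Gd⁴/(8D³k) = (76.8×10³)(4.0⁴)/(8·32.0³·5.4) = 13.89 → N_a = 14
Actual rate k = Gd⁴/(8D³·14) = 5.3571 N/mm
Working load F = kδ = 5.3571·36 = 192.86 N
C = 32.0/4.0 = 8.0000; K_W = (4C−1)/(4C−4)+0.615/C = 1.1840
τ_max = K_W·8FD/(πd³) = 1.1840·245.55 = 290.74 MPa
τ_max > 211 MPa → exceeds allowable

(a) 14 coils; (b) NO, τ_max = 291 MPa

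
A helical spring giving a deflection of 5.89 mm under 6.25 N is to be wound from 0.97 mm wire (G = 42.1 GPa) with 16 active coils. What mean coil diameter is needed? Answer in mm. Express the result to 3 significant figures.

6.50 mm

Required rate k = F/δ = 6.25/5.89 = 1.0611 N/mm
D = (Gd⁴/(8N_a·k))^(1/3) = (42.1×10³·0.97⁴/(8·16·1.0611))^(1/3)
  = (274.406)^(1/3) = 6.4983 mm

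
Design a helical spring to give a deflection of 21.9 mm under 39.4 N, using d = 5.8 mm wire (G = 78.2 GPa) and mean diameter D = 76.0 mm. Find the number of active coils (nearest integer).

14

Required rate k = F/δ = 39.4/21.9 = 1.7991 N/mm
N_a = Gd⁴/(8D³k) = (78.2×10³ × 5.8⁴)/(8 × 76.0³ × 1.7991)
    = 8.8495e+07 / 6.31805e+06 = 14.01 → 14 coils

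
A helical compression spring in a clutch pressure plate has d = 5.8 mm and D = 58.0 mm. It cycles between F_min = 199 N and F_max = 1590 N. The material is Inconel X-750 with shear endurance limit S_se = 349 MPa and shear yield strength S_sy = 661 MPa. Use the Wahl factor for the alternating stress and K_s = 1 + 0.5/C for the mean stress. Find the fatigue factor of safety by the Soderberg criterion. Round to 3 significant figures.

C = D/d = 58.0/5.8 = 10.0000; K_W = (4C−1)/(4C−4)+0.615/C = 1.1448; K_s = 1+0.5/C = 1.0500
F_a = (F_max−F_min)/2 = 695.5 N; F_m = (F_max+F_min)/2 = 894.5 N
τ_a = K_W·8F_aD/(πd³) = 1.1448 × 526.48 = 602.73 MPa
τ_m = K_s·8F_mD/(πd³) = 1.0500 × 677.12 = 710.97 MPa
Soderberg: 1/n_f = τ_a/S_se + τ_m/S_sy = 602.73/349 + 710.97/661 = 1.72702 + 1.07560 = 2.8026
n_f = 1/2.8026 = 0.3568

0.357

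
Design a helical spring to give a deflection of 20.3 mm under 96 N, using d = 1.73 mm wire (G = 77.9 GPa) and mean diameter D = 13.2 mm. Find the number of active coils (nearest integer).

Required rate k = F/δ = 96/20.3 = 4.7291 N/mm
N_a = Gd⁴/(8D³k) = (77.9×10³ × 1.73⁴)/(8 × 13.2³ × 4.7291)
    = 697785 / 87013.6 = 8.019 → 8 coils

8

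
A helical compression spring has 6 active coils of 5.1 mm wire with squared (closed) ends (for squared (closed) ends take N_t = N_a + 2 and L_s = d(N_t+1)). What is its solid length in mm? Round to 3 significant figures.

squared (closed) ends: N_t = N_a + 2 = 6 + 2 = 8
L_s = d·(N_t+1) = 5.1 × 9 = 45.9 mm

45.9 mm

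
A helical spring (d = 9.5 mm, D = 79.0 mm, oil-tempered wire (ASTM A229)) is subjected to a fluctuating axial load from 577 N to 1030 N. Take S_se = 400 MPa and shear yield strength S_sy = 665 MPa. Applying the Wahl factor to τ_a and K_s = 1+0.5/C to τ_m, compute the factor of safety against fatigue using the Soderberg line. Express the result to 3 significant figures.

C = D/d = 79.0/9.5 = 8.3158; K_W = (4C−1)/(4C−4)+0.615/C = 1.1765; K_s = 1+0.5/C = 1.0601
F_a = (F_max−F_min)/2 = 226.5 N; F_m = (F_max+F_min)/2 = 803.5 N
τ_a = K_W·8F_aD/(πd³) = 1.1765 × 53.145 = 62.524 MPa
τ_m = K_s·8F_mD/(πd³) = 1.0601 × 188.53 = 199.87 MPa
Soderberg: 1/n_f = τ_a/S_se + τ_m/S_sy = 62.524/400 + 199.87/665 = 0.15631 + 0.30055 = 0.45686
n_f = 1/0.45686 = 2.189

2.19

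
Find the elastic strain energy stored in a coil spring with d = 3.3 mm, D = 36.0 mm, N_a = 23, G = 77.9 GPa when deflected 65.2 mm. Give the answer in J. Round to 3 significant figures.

2.29 J

k = Gd⁴/(8D³N_a) = (77.9×10³)(3.3⁴)/(8·36.0³·23) = 1.0761 N/mm
U = ½kδ² = 0.5 × 1.0761 × 65.2² = 2287.4 N·mm = 2.2874 J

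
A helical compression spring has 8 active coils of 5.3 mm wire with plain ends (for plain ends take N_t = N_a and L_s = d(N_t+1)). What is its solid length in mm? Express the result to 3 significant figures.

47.7 mm

plain ends: N_t = N_a = 8
L_s = d·(N_t+1) = 5.3 × 9 = 47.7 mm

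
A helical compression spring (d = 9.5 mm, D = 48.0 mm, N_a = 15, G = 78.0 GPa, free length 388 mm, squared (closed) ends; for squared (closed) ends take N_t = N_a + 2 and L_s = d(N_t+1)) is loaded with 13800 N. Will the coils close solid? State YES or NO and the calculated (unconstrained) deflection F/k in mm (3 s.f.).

k = Gd⁴/(8D³N_a) = (78.0×10³)(9.5⁴)/(8·48.0³·15) = 47.872 N/mm
N_t = 17; L_s = 9.5·18 = 171 mm; δ_solid = L₀ − L_s = 388 − 171 = 217 mm
δ = F/k = 13800/47.872 = 288.27 mm
δ ≥ δ_solid → spring goes solid

YES, δ = 288 mm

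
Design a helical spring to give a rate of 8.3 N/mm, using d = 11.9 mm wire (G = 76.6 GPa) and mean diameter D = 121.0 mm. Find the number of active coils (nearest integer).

13

N_a = Gd⁴/(8D³k) = (76.6×10³ × 11.9⁴)/(8 × 121.0³ × 8.3)
    = 1.53609e+09 / 1.17632e+08 = 13.06 → 13 coils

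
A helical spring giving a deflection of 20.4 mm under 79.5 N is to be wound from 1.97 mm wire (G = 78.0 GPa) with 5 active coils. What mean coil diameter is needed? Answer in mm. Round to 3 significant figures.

19.6 mm

Required rate k = F/δ = 79.5/20.4 = 3.8971 N/mm
D = (Gd⁴/(8N_a·k))^(1/3) = (78.0×10³·1.97⁴/(8·5·3.8971))^(1/3)
  = (7536.38)^(1/3) = 19.6059 mm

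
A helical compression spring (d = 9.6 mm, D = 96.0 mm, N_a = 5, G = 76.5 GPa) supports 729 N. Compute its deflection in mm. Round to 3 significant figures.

k = Gd⁴/(8D³N_a) = (76.5×10³)(9.6⁴)/(8·96.0³·5) = 18.36 N/mm
δ = F/k = 729 / 18.36 = 39.706 mm

39.7 mm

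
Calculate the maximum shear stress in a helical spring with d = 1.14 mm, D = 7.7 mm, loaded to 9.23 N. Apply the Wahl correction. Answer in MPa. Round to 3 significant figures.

Spring index C = D/d = 7.7/1.14 = 6.7544
K_W = (4C−1)/(4C−4) + 0.615/C = 26.018/23.018 + 0.0911 = 1.2214
τ₀ = 8FD/(πd³) = 8·9.23·7.7/(π·1.14³) = 568.568/4.6544 = 122.16 MPa
τ_max = K·τ₀ = 1.2214 × 122.16 = 149.2 MPa

149 MPa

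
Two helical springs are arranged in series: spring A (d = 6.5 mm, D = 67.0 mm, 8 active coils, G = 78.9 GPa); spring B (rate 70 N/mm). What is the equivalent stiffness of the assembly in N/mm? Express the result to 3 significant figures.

k_A = Gd⁴/(8D³N_a) = (78.9×10³)(6.5⁴)/(8·67.0³·8) = 7.3169 N/mm
Series: 1/k_eq = 1/7.3169 + 1/70 = 0.15096; k_eq = 6.6244 N/mm

6.62 N/mm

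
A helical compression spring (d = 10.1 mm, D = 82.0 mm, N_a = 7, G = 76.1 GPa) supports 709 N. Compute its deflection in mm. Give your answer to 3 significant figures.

27.6 mm

k = Gd⁴/(8D³N_a) = (76.1×10³)(10.1⁴)/(8·82.0³·7) = 25.647 N/mm
δ = F/k = 709 / 25.647 = 27.644 mm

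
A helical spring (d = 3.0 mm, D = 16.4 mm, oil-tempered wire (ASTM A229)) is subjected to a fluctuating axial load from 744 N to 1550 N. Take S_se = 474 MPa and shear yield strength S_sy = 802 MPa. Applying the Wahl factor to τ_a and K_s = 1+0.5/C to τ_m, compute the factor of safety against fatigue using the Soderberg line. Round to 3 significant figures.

0.244

C = D/d = 16.4/3.0 = 5.4667; K_W = (4C−1)/(4C−4)+0.615/C = 1.2804; K_s = 1+0.5/C = 1.0915
F_a = (F_max−F_min)/2 = 403 N; F_m = (F_max+F_min)/2 = 1147 N
τ_a = K_W·8F_aD/(πd³) = 1.2804 × 623.34 = 798.13 MPa
τ_m = K_s·8F_mD/(πd³) = 1.0915 × 1774.1 = 1936.4 MPa
Soderberg: 1/n_f = τ_a/S_se + τ_m/S_sy = 798.13/474 + 1936.4/802 = 1.68382 + 2.41445 = 4.0983
n_f = 1/4.0983 = 0.244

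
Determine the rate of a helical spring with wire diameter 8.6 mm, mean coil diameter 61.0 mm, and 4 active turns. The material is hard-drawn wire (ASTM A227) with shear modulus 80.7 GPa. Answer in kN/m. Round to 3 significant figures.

60.8 kN/m

k = Gd⁴/(8D³N_a) = (80.7×10³ × 8.6⁴) / (8 × 61.0³ × 4)
  = 4.41436e+08 / 7.26339e+06 = 60.775 N/mm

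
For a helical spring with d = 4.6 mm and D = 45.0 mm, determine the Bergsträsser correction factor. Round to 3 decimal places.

C = D/d = 45.0/4.6 = 9.7826
K_B = (4C+2)/(4C−3) = 41.130/36.130 = 1.1384

1.138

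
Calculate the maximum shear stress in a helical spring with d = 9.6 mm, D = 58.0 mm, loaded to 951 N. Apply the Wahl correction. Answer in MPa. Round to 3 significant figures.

199 MPa

Spring index C = D/d = 58.0/9.6 = 6.0417
K_W = (4C−1)/(4C−4) + 0.615/C = 23.167/20.167 + 0.1018 = 1.2506
τ₀ = 8FD/(πd³) = 8·951·58.0/(π·9.6³) = 441264/2779.5 = 158.76 MPa
τ_max = K·τ₀ = 1.2506 × 158.76 = 198.54 MPa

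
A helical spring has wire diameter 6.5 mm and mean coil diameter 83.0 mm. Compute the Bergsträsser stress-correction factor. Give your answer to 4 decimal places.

C = D/d = 83.0/6.5 = 12.7692
K_B = (4C+2)/(4C−3) = 53.077/48.077 = 1.1040

1.1040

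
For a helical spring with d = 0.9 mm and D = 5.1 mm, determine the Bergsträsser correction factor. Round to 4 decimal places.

C = D/d = 5.1/0.9 = 5.6667
K_B = (4C+2)/(4C−3) = 24.667/19.667 = 1.2542

1.2542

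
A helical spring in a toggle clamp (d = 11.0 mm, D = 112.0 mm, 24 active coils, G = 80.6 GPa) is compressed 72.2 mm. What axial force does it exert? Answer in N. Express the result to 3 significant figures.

316 N

k = Gd⁴/(8D³N_a) = (80.6×10³)(11.0⁴)/(8·112.0³·24) = 4.3747 N/mm
F = k·δ = 4.3747 × 72.2 = 315.85 N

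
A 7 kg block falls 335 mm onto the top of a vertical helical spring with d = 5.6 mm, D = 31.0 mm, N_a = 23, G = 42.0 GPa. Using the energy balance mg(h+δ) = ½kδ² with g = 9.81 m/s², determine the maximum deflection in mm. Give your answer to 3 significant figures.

k = Gd⁴/(8D³N_a) = (42.0×10³)(5.6⁴)/(8·31.0³·23) = 7.5353 N/mm
W = mg = 7 × 9.81 = 68.67 N
½kδ² − Wδ − Wh = 0 → δ = (W + √(W² + 2kWh))/k
δ = (68.67 + √(4715.6 + 346689))/7.5353 = (68.67 + 592.79)/7.5353 = 87.782 mm

87.8 mm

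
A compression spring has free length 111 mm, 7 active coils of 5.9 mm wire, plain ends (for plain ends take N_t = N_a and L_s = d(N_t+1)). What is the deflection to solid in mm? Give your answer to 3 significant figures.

63.8 mm

N_t = 7; L_s = 5.9·8 = 47.2 mm
δ_solid = L₀ − L_s = 111 − 47.2 = 63.8 mm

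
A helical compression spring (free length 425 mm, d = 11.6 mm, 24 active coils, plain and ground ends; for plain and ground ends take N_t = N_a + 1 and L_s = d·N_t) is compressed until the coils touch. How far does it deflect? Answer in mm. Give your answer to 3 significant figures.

N_t = 25; L_s = 11.6·25 = 290 mm
δ_solid = L₀ − L_s = 425 − 290 = 135 mm

135 mm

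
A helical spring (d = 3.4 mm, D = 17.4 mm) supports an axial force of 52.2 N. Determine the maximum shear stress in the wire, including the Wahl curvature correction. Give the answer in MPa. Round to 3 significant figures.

Spring index C = D/d = 17.4/3.4 = 5.1176
K_W = (4C−1)/(4C−4) + 0.615/C = 19.471/16.471 + 0.1202 = 1.3023
τ₀ = 8FD/(πd³) = 8·52.2·17.4/(π·3.4³) = 7266.24/123.48 = 58.847 MPa
τ_max = K·τ₀ = 1.3023 × 58.847 = 76.637 MPa

76.6 MPa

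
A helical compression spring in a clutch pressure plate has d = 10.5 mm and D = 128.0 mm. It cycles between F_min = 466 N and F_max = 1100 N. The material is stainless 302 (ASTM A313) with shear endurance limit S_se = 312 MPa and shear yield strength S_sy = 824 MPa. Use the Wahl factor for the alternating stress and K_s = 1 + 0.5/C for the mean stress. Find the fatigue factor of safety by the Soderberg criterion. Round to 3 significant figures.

C = D/d = 128.0/10.5 = 12.1905; K_W = (4C−1)/(4C−4)+0.615/C = 1.1175; K_s = 1+0.5/C = 1.0410
F_a = (F_max−F_min)/2 = 317 N; F_m = (F_max+F_min)/2 = 783 N
τ_a = K_W·8F_aD/(πd³) = 1.1175 × 89.257 = 99.742 MPa
τ_m = K_s·8F_mD/(πd³) = 1.0410 × 220.47 = 229.51 MPa
Soderberg: 1/n_f = τ_a/S_se + τ_m/S_sy = 99.742/312 + 229.51/824 = 0.31969 + 0.27853 = 0.59822
n_f = 1/0.59822 = 1.672

1.67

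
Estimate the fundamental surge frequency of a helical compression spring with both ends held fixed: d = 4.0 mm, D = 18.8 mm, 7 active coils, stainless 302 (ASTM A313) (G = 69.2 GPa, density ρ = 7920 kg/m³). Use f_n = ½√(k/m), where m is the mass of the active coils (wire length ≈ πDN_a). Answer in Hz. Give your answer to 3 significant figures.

538 Hz

k = Gd⁴/(8D³N_a) = (69.2×10³)(4.0⁴)/(8·18.8³·7) = 47.608 N/mm = 47608 N/m
Wire length L = πDN_a = π·18.8·7 = 413.43 mm
m = ρ·(πd²/4)·L = 7920 × 12.566×10⁻⁶ m² × 0.41343 m = 0.041147 kg
f_n = ½√(k/m) = 0.5·√(47608/0.041147) = 0.5·√(1.157e+06) = 537.83 Hz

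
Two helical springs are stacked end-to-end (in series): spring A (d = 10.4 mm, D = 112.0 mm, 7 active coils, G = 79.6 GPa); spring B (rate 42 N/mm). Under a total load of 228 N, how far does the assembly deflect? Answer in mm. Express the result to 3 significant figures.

k_A = Gd⁴/(8D³N_a) = (79.6×10³)(10.4⁴)/(8·112.0³·7) = 11.836 N/mm
Series: 1/k_eq = 1/11.836 + 1/42 = 0.1083; k_eq = 9.2338 N/mm
δ = F/k_eq = 228/9.2338 = 24.692 mm

24.7 mm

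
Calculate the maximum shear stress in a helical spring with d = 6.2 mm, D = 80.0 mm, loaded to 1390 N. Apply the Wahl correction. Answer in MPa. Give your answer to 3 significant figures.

Spring index C = D/d = 80.0/6.2 = 12.9032
K_W = (4C−1)/(4C−4) + 0.615/C = 50.613/47.613 + 0.0477 = 1.1107
τ₀ = 8FD/(πd³) = 8·1390·80.0/(π·6.2³) = 889600/748.73 = 1188.1 MPa
τ_max = K·τ₀ = 1.1107 × 1188.1 = 1319.6 MPa

1320 MPa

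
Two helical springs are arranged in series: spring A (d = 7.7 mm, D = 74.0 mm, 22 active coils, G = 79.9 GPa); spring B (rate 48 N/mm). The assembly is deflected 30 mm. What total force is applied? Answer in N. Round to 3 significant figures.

109 N

k_A = Gd⁴/(8D³N_a) = (79.9×10³)(7.7⁴)/(8·74.0³·22) = 3.9382 N/mm
Series: 1/k_eq = 1/3.9382 + 1/48 = 0.27475; k_eq = 3.6396 N/mm
F = k_eq·δ = 3.6396·30 = 109.19 N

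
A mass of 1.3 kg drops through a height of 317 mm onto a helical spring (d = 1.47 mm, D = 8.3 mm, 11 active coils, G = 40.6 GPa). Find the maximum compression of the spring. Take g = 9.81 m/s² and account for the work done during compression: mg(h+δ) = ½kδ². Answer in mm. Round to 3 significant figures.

49.8 mm

k = Gd⁴/(8D³N_a) = (40.6×10³)(1.47⁴)/(8·8.3³·11) = 3.7677 N/mm
W = mg = 1.3 × 9.81 = 12.753 N
½kδ² − Wδ − Wh = 0 → δ = (W + √(W² + 2kWh))/k
δ = (12.753 + √(162.64 + 30463.5))/3.7677 = (12.753 + 175)/3.7677 = 49.833 mm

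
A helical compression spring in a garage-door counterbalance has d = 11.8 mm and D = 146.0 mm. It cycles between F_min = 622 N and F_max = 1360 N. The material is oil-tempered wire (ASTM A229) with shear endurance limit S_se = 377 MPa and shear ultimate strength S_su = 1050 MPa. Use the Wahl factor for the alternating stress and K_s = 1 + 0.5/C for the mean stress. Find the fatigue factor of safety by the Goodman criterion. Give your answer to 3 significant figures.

C = D/d = 146.0/11.8 = 12.3729; K_W = (4C−1)/(4C−4)+0.615/C = 1.1157; K_s = 1+0.5/C = 1.0404
F_a = (F_max−F_min)/2 = 369 N; F_m = (F_max+F_min)/2 = 991 N
τ_a = K_W·8F_aD/(πd³) = 1.1157 × 83.497 = 93.154 MPa
τ_m = K_s·8F_mD/(πd³) = 1.0404 × 224.24 = 233.31 MPa
Goodman: 1/n_f = τ_a/S_se + τ_m/S_su = 93.154/377 + 233.31/1050 = 0.24709 + 0.22220 = 0.46929
n_f = 1/0.46929 = 2.131

2.13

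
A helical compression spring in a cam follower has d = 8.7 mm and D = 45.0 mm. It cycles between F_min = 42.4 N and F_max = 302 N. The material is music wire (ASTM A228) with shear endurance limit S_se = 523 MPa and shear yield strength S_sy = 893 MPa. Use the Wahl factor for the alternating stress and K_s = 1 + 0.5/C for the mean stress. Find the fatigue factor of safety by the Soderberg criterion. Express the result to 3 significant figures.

10.8

C = D/d = 45.0/8.7 = 5.1724; K_W = (4C−1)/(4C−4)+0.615/C = 1.2987; K_s = 1+0.5/C = 1.0967
F_a = (F_max−F_min)/2 = 129.8 N; F_m = (F_max+F_min)/2 = 172.2 N
τ_a = K_W·8F_aD/(πd³) = 1.2987 × 22.588 = 29.333 MPa
τ_m = K_s·8F_mD/(πd³) = 1.0967 × 29.966 = 32.863 MPa
Soderberg: 1/n_f = τ_a/S_se + τ_m/S_sy = 29.333/523 + 32.863/893 = 0.05609 + 0.03680 = 0.092887
n_f = 1/0.092887 = 10.77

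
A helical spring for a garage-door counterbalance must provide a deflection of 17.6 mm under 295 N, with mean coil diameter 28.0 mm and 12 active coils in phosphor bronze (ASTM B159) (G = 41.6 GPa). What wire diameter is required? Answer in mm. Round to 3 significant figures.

Required rate k = F/δ = 295/17.6 = 16.761 N/mm
d = (8D³N_a·k / G)^(1/4) = (8·28.0³·12·16.761 / (41.6×10³))^0.25
  = (849.1)^0.25 = 5.3981 mm

5.40 mm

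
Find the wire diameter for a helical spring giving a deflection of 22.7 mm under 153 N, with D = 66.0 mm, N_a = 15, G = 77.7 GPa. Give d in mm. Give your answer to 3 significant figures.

7.40 mm

Required rate k = F/δ = 153/22.7 = 6.7401 N/mm
d = (8D³N_a·k / G)^(1/4) = (8·66.0³·15·6.7401 / (77.7×10³))^0.25
  = (2992.7)^0.25 = 7.3963 mm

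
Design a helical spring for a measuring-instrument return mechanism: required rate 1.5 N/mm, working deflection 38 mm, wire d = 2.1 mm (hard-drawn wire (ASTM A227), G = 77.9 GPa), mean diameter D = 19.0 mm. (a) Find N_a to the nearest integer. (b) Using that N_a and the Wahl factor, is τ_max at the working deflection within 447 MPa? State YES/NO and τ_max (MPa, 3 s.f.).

(a) 18 coils; (b) YES, τ_max = 354 MPa

N_a = Gd⁴/(8D³k) = (77.9×10³)(2.1⁴)/(8·19.0³·1.5) = 18.41 → N_a = 18
Actual rate k = Gd⁴/(8D³·18) = 1.5339 N/mm
Working load F = kδ = 1.5339·38 = 58.287 N
C = 19.0/2.1 = 9.0476; K_W = (4C−1)/(4C−4)+0.615/C = 1.1612
τ_max = K_W·8FD/(πd³) = 1.1612·304.52 = 353.6 MPa
τ_max ≤ 447 MPa → acceptable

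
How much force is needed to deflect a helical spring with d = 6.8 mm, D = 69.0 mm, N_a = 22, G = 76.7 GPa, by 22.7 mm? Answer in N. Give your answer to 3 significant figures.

64.4 N

k = Gd⁴/(8D³N_a) = (76.7×10³)(6.8⁴)/(8·69.0³·22) = 2.8364 N/mm
F = k·δ = 2.8364 × 22.7 = 64.387 N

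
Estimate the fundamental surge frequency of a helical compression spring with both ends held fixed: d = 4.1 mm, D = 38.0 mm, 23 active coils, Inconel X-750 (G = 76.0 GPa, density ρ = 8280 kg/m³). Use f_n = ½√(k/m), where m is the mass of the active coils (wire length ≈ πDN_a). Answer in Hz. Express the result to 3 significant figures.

42.1 Hz

k = Gd⁴/(8D³N_a) = (76.0×10³)(4.1⁴)/(8·38.0³·23) = 2.1271 N/mm = 2127.1 N/m
Wire length L = πDN_a = π·38.0·23 = 2745.8 mm
m = ρ·(πd²/4)·L = 8280 × 13.203×10⁻⁶ m² × 2.7458 m = 0.30016 kg
f_n = ½√(k/m) = 0.5·√(2127.1/0.30016) = 0.5·√(7086.5) = 42.091 Hz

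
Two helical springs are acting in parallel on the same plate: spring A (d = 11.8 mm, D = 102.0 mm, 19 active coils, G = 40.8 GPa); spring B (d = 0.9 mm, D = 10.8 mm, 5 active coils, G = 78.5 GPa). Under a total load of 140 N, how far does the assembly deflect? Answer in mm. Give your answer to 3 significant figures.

23.6 mm

k_A = Gd⁴/(8D³N_a) = (40.8×10³)(11.8⁴)/(8·102.0³·19) = 4.9039 N/mm
k_B = Gd⁴/(8D³N_a) = (78.5×10³)(0.9⁴)/(8·10.8³·5) = 1.0221 N/mm
Parallel: k_eq = 4.9039 + 1.0221 = 5.9261 N/mm
δ = F/k_eq = 140/5.9261 = 23.624 mm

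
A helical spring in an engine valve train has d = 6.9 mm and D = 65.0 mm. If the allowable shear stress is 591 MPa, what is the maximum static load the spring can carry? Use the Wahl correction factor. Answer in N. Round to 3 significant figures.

1020 N

C = D/d = 65.0/6.9 = 9.4203
K_W = (4C−1)/(4C−4) + 0.615/C = 36.681/33.681 + 0.0653 = 1.1544
τ_max = K·8FD/(πd³) → F_max = τ_allow·πd³/(8DK)
F_max = 591·π·6.9³/(8·65.0·1.1544) = 6.0994e+05/600.26 = 1016.1 N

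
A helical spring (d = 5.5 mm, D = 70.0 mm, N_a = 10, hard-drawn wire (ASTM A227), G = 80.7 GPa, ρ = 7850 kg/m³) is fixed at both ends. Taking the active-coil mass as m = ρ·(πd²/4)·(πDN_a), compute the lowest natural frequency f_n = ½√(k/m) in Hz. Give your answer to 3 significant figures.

k = Gd⁴/(8D³N_a) = (80.7×10³)(5.5⁴)/(8·70.0³·10) = 2.6912 N/mm = 2691.2 N/m
Wire length L = πDN_a = π·70.0·10 = 2199.1 mm
m = ρ·(πd²/4)·L = 7850 × 23.758×10⁻⁶ m² × 2.1991 m = 0.41014 kg
f_n = ½√(k/m) = 0.5·√(2691.2/0.41014) = 0.5·√(6561.6) = 40.502 Hz

40.5 Hz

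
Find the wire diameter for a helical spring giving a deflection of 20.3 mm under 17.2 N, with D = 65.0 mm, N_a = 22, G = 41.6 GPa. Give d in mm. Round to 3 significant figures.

Required rate k = F/δ = 17.2/20.3 = 0.84729 N/mm
d = (8D³N_a·k / G)^(1/4) = (8·65.0³·22·0.84729 / (41.6×10³))^0.25
  = (984.45)^0.25 = 5.6014 mm

5.60 mm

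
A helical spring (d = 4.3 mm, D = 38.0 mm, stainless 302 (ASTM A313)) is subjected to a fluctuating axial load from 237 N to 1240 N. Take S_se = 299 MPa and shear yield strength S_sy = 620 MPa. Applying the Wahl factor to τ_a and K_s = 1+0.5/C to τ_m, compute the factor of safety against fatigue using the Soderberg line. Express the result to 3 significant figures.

C = D/d = 38.0/4.3 = 8.8372; K_W = (4C−1)/(4C−4)+0.615/C = 1.1653; K_s = 1+0.5/C = 1.0566
F_a = (F_max−F_min)/2 = 501.5 N; F_m = (F_max+F_min)/2 = 738.5 N
τ_a = K_W·8F_aD/(πd³) = 1.1653 × 610.36 = 711.25 MPa
τ_m = K_s·8F_mD/(πd³) = 1.0566 × 898.81 = 949.67 MPa
Soderberg: 1/n_f = τ_a/S_se + τ_m/S_sy = 711.25/299 + 949.67/620 = 2.37877 + 1.53172 = 3.9105
n_f = 1/3.9105 = 0.2557

0.256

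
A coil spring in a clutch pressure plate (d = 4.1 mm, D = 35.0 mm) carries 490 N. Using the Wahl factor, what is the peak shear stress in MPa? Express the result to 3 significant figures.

742 MPa

Spring index C = D/d = 35.0/4.1 = 8.5366
K_W = (4C−1)/(4C−4) + 0.615/C = 33.146/30.146 + 0.0720 = 1.1716
τ₀ = 8FD/(πd³) = 8·490·35.0/(π·4.1³) = 137200/216.52 = 633.65 MPa
τ_max = K·τ₀ = 1.1716 × 633.65 = 742.36 MPa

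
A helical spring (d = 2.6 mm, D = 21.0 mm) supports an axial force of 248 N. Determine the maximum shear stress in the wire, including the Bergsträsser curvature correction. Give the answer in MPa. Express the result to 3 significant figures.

Spring index C = D/d = 21.0/2.6 = 8.0769
K_B = (4C+2)/(4C−3) = 34.308/29.308 = 1.1706
τ₀ = 8FD/(πd³) = 8·248·21.0/(π·2.6³) = 41664/55.217 = 754.56 MPa
τ_max = K·τ₀ = 1.1706 × 754.56 = 883.29 MPa

883 MPa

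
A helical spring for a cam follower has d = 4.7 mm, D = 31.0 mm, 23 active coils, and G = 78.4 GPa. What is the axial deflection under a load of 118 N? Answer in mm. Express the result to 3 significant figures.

16.9 mm

k = Gd⁴/(8D³N_a) = (78.4×10³)(4.7⁴)/(8·31.0³·23) = 6.9792 N/mm
δ = F/k = 118 / 6.9792 = 16.907 mm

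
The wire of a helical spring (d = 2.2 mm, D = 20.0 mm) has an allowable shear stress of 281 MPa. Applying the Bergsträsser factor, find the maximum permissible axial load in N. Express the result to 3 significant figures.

51.1 N

C = D/d = 20.0/2.2 = 9.0909
K_B = (4C+2)/(4C−3) = 38.364/33.364 = 1.1499
τ_max = K·8FD/(πd³) → F_max = τ_allow·πd³/(8DK)
F_max = 281·π·2.2³/(8·20.0·1.1499) = 9399.9/183.98 = 51.093 N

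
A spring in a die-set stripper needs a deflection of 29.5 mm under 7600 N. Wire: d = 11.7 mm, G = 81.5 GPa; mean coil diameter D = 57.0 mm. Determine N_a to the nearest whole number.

4

Required rate k = F/δ = 7600/29.5 = 257.63 N/mm
N_a = Gd⁴/(8D³k) = (81.5×10³ × 11.7⁴)/(8 × 57.0³ × 257.63)
    = 1.52722e+09 / 3.81686e+08 = 4.001 → 4 coils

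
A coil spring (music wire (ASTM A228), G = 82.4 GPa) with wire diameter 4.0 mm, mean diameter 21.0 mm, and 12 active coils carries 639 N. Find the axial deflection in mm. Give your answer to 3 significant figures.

26.9 mm

k = Gd⁴/(8D³N_a) = (82.4×10³)(4.0⁴)/(8·21.0³·12) = 23.727 N/mm
δ = F/k = 639 / 23.727 = 26.932 mm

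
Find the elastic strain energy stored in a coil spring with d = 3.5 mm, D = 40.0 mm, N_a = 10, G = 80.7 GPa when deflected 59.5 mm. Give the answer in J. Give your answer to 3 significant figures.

k = Gd⁴/(8D³N_a) = (80.7×10³)(3.5⁴)/(8·40.0³·10) = 2.3652 N/mm
U = ½kδ² = 0.5 × 2.3652 × 59.5² = 4186.8 N·mm = 4.1868 J

4.19 J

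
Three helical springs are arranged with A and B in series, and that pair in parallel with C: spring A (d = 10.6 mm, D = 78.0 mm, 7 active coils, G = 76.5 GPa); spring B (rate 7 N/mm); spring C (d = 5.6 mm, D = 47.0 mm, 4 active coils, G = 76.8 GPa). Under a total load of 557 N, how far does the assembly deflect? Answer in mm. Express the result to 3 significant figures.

k_A = Gd⁴/(8D³N_a) = (76.5×10³)(10.6⁴)/(8·78.0³·7) = 36.342 N/mm
k_C = Gd⁴/(8D³N_a) = (76.8×10³)(5.6⁴)/(8·47.0³·4) = 22.734 N/mm
Springs A,B series: k_AB = 1/(1/36.342+1/7) = 5.8695 N/mm; parallel with C: k_eq = 5.8695+22.734 = 28.603 N/mm
δ = F/k_eq = 557/28.603 = 19.473 mm

19.5 mm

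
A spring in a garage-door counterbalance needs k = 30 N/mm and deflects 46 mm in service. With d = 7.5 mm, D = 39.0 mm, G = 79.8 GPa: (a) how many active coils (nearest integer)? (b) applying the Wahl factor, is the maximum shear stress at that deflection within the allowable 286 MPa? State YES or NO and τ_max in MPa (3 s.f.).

N_a = Gd⁴/(8D³k) = (79.8×10³)(7.5⁴)/(8·39.0³·30) = 17.74 → N_a = 18
Actual rate k = Gd⁴/(8D³·18) = 29.559 N/mm
Working load F = kδ = 29.559·46 = 1359.7 N
C = 39.0/7.5 = 5.2000; K_W = (4C−1)/(4C−4)+0.615/C = 1.2968
τ_max = K_W·8FD/(πd³) = 1.2968·320.09 = 415.1 MPa
τ_max > 286 MPa → exceeds allowable

(a) 18 coils; (b) NO, τ_max = 415 MPa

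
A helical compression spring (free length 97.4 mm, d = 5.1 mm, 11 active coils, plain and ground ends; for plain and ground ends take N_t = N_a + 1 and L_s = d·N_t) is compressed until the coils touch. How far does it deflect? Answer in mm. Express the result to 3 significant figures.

36.2 mm

N_t = 12; L_s = 5.1·12 = 61.2 mm
δ_solid = L₀ − L_s = 97.4 − 61.2 = 36.2 mm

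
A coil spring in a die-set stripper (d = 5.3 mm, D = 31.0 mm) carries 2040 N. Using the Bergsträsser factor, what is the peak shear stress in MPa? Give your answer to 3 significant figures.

1350 MPa

Spring index C = D/d = 31.0/5.3 = 5.8491
K_B = (4C+2)/(4C−3) = 25.396/20.396 = 1.2451
τ₀ = 8FD/(πd³) = 8·2040·31.0/(π·5.3³) = 505920/467.71 = 1081.7 MPa
τ_max = K·τ₀ = 1.2451 × 1081.7 = 1346.9 MPa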